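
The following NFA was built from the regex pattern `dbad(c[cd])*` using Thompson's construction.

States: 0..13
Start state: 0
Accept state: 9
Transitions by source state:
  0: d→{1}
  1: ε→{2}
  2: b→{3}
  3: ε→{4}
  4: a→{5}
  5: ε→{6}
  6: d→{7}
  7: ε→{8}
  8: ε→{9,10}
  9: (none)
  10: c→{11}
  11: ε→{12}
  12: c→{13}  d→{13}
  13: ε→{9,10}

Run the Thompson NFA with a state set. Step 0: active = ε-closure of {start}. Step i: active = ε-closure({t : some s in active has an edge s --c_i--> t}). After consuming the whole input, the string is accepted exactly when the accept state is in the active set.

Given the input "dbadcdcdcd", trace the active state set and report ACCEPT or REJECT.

start: ε-closure({0}) = {0}
'd' @ 1: {1,2}
'b' @ 2: {3,4}
'a' @ 3: {5,6}
'd' @ 4: {7,8,9,10}  ✓accept
'c' @ 5: {11,12}
'd' @ 6: {9,10,13}  ✓accept
'c' @ 7: {11,12}
'd' @ 8: {9,10,13}  ✓accept
'c' @ 9: {11,12}
'd' @ 10: {9,10,13}  ✓accept
final: {9,10,13}; accept 9 in set

Answer: ACCEPT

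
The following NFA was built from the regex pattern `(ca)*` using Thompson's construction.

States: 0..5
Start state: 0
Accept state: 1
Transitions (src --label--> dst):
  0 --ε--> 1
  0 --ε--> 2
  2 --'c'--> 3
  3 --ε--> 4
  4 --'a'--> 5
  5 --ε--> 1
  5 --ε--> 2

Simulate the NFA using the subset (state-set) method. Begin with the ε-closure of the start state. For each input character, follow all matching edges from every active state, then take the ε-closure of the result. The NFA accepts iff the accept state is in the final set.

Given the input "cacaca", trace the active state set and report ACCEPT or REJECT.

start: ε-closure({0}) = {0,1,2}
'c' @ 1: {3,4}
'a' @ 2: {1,2,5}  (accept∈set)
'c' @ 3: {3,4}
'a' @ 4: {1,2,5}  (accept∈set)
'c' @ 5: {3,4}
'a' @ 6: {1,2,5}  (accept∈set)
final: {1,2,5}; accept 1 in set

Answer: ACCEPT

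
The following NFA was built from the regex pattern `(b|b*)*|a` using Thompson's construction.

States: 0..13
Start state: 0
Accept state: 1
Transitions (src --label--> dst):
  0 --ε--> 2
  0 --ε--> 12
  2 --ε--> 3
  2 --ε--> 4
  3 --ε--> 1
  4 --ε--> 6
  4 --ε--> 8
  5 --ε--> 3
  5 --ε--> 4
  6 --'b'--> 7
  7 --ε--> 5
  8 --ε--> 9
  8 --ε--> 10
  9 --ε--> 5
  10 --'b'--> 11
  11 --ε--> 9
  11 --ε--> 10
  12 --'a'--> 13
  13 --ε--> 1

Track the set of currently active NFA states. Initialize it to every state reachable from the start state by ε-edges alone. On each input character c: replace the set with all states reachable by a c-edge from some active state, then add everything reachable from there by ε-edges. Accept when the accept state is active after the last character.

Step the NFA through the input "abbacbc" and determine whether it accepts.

initial (ε-close {0}): {0,1,2,3,4,5,6,8,9,10,12}
'a' @ 1: {1,13}  (accept∈set)
'b' @ 2: {}  — no active states
rest 'bacbc' ignored (set empty)
final: {}; accept 1 not in set

Answer: REJECT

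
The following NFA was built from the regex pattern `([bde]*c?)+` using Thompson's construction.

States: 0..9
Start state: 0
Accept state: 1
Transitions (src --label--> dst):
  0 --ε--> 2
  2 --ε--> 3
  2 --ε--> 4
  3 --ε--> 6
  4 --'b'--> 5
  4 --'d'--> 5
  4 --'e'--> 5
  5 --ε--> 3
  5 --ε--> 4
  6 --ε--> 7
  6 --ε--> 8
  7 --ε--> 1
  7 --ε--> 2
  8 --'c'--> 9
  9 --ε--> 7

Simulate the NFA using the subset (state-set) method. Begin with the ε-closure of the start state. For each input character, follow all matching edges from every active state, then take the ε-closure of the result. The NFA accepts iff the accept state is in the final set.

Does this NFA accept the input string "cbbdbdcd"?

Answer: ACCEPT

Derivation:
S₀ = ε-closure({0}) = {0,1,2,3,4,6,7,8}
'c' @ 1: {1,2,3,4,6,7,8,9}  [accepting]
'b' @ 2: {1,2,3,4,5,6,7,8}  [accepting]
'b' @ 3: {1,2,3,4,5,6,7,8}  [accepting]
'd' @ 4: {1,2,3,4,5,6,7,8}  [accepting]
'b' @ 5: {1,2,3,4,5,6,7,8}  [accepting]
'd' @ 6: {1,2,3,4,5,6,7,8}  [accepting]
'c' @ 7: {1,2,3,4,6,7,8,9}  [accepting]
'd' @ 8: {1,2,3,4,5,6,7,8}  [accepting]
after full input: {1,2,3,4,5,6,7,8}  (accept=1 in)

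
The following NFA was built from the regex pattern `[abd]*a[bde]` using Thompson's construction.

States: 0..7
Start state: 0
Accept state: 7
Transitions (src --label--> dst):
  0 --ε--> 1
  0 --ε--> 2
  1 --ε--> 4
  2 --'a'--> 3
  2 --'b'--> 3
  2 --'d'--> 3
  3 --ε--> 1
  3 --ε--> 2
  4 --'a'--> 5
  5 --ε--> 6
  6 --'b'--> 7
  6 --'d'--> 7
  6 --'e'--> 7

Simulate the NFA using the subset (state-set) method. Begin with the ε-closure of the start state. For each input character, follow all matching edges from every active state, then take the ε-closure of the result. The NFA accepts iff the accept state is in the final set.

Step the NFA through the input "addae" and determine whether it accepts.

S₀ = ε-closure({0}) = {0,1,2,4}
'a' @ 1: {1,2,3,4,5,6}
'd' @ 2: {1,2,3,4,7}  [accepting]
'd' @ 3: {1,2,3,4}
'a' @ 4: {1,2,3,4,5,6}
'e' @ 5: {7}  [accepting]
final: {7}; accept 7 in set

Answer: ACCEPT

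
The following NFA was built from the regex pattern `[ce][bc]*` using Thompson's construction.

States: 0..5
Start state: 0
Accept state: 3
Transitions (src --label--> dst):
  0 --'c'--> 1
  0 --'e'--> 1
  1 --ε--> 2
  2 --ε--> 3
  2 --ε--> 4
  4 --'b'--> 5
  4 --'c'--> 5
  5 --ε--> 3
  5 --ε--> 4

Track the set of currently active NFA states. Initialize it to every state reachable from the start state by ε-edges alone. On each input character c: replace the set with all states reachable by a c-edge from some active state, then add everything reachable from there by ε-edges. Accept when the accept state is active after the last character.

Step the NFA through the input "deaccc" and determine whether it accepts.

Answer: REJECT

Trace:
initial (ε-close {0}): {0}
'd' @ 1: {}  — no active states
rest 'eaccc' ignored (set empty)
after full input: {}  (accept=3 not in)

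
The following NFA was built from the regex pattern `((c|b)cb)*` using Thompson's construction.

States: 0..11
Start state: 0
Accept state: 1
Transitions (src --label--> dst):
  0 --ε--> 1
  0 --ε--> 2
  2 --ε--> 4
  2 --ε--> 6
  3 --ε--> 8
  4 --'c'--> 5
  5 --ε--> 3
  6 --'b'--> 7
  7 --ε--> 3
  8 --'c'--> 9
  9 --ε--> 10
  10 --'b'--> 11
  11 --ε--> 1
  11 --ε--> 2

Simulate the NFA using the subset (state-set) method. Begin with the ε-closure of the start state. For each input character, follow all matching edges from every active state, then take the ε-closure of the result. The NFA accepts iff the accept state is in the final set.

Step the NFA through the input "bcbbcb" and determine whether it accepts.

initial (ε-close {0}): {0,1,2,4,6}
'b' @ 1: {3,7,8}
'c' @ 2: {9,10}
'b' @ 3: {1,2,4,6,11}  ✓accept
'b' @ 4: {3,7,8}
'c' @ 5: {9,10}
'b' @ 6: {1,2,4,6,11}  ✓accept
after full input: {1,2,4,6,11}  (accept=1 in)

Answer: ACCEPT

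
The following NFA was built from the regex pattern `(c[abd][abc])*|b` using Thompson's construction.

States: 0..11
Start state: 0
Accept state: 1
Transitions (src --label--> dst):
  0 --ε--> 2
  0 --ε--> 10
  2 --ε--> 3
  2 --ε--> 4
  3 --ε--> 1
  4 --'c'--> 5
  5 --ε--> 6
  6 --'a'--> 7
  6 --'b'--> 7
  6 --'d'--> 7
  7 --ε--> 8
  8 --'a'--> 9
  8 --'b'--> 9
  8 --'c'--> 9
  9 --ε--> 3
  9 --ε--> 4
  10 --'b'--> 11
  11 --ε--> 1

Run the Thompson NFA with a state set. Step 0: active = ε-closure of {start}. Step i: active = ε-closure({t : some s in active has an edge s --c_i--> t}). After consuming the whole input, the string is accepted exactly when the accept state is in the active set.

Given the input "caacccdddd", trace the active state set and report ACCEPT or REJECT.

Answer: REJECT

Steps:
start: ε-closure({0}) = {0,1,2,3,4,10}
'c' @ 1: {5,6}
'a' @ 2: {7,8}
'a' @ 3: {1,3,4,9}  [accepting]
'c' @ 4: {5,6}
'c' @ 5: {}  — state set empty
rest 'cdddd' ignored (set empty)
after full input: {}  (accept=1 not in)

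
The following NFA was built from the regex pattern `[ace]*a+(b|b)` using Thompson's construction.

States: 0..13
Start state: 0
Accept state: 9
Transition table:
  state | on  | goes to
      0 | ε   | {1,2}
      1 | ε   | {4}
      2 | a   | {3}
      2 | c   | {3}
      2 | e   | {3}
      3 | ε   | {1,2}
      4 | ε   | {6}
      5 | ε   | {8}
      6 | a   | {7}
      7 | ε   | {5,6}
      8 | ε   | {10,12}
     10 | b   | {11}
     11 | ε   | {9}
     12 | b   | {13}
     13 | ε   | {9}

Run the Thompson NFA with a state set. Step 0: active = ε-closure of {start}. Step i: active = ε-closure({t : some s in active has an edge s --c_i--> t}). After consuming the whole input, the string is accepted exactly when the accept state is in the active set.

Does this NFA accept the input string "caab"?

S₀ = ε-closure({0}) = {0,1,2,4,6}
'c' @ 1: {1,2,3,4,6}
'a' @ 2: {1,2,3,4,5,6,7,8,10,12}
'a' @ 3: {1,2,3,4,5,6,7,8,10,12}
'b' @ 4: {9,11,13}  ✓accept
final: {9,11,13}; accept 9 in set

Answer: ACCEPT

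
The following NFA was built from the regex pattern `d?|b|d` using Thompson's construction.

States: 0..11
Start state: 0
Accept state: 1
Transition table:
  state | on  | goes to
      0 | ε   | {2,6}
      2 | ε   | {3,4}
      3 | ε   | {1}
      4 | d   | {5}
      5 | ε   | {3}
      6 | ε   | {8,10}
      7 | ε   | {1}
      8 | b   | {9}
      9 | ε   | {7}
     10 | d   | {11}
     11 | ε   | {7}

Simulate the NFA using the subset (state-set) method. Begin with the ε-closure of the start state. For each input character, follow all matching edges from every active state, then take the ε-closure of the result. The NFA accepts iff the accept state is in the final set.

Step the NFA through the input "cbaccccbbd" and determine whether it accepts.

Answer: REJECT

Trace:
start: ε-closure({0}) = {0,1,2,3,4,6,8,10}
'c' @ 1: {}  — state set empty
rest 'baccccbbd' ignored (set empty)
after full input: {}  (accept=1 not in)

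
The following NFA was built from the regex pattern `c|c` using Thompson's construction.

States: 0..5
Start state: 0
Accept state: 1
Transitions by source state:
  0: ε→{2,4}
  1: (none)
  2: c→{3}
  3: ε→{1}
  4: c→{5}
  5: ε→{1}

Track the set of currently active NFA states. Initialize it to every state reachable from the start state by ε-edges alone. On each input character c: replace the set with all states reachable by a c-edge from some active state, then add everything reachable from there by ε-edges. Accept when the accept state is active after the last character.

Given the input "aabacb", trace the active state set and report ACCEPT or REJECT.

Answer: REJECT

Derivation:
start: ε-closure({0}) = {0,2,4}
'a' @ 1: {}  — state set empty
rest 'abacb' ignored (set empty)
end set {} — state 1 not in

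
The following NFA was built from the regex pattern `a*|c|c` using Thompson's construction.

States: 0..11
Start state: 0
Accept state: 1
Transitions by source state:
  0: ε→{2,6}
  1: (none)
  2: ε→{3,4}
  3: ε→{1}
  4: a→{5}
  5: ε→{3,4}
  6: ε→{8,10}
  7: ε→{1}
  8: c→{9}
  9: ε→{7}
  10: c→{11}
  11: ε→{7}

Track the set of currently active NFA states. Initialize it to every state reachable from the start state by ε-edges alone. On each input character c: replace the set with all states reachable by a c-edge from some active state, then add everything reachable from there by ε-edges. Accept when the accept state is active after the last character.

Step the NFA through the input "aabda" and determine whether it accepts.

S₀ = ε-closure({0}) = {0,1,2,3,4,6,8,10}
'a' @ 1: {1,3,4,5}  [accepting]
'a' @ 2: {1,3,4,5}  [accepting]
'b' @ 3: {}  — dead — no transitions
rest 'da' ignored (set empty)
end set {} — state 1 not in

Answer: REJECT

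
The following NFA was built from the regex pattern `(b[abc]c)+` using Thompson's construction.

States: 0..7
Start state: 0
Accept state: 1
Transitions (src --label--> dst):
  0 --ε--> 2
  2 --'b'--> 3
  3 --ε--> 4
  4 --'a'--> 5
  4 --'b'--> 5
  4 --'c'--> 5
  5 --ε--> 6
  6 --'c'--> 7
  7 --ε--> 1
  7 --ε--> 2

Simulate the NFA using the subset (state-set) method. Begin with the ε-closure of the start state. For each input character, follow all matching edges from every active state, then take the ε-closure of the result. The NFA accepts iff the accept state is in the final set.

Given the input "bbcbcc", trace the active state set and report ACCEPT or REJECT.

initial (ε-close {0}): {0,2}
'b' @ 1: {3,4}
'b' @ 2: {5,6}
'c' @ 3: {1,2,7}  (accept∈set)
'b' @ 4: {3,4}
'c' @ 5: {5,6}
'c' @ 6: {1,2,7}  (accept∈set)
after full input: {1,2,7}  (accept=1 in)

Answer: ACCEPT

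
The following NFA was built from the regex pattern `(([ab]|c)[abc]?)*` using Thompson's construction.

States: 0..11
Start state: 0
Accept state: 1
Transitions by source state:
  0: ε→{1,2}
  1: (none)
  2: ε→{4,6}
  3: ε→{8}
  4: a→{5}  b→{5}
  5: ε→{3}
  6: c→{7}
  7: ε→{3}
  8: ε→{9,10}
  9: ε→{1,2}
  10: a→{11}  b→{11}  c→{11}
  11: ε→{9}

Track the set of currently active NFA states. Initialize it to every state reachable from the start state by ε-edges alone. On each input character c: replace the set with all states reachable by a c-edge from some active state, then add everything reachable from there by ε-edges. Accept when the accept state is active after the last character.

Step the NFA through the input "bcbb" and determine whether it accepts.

start: ε-closure({0}) = {0,1,2,4,6}
'b' @ 1: {1,2,3,4,5,6,8,9,10}  ✓accept
'c' @ 2: {1,2,3,4,6,7,8,9,10,11}  ✓accept
'b' @ 3: {1,2,3,4,5,6,8,9,10,11}  ✓accept
'b' @ 4: {1,2,3,4,5,6,8,9,10,11}  ✓accept
end set {1,2,3,4,5,6,8,9,10,11} — state 1 in

Answer: ACCEPT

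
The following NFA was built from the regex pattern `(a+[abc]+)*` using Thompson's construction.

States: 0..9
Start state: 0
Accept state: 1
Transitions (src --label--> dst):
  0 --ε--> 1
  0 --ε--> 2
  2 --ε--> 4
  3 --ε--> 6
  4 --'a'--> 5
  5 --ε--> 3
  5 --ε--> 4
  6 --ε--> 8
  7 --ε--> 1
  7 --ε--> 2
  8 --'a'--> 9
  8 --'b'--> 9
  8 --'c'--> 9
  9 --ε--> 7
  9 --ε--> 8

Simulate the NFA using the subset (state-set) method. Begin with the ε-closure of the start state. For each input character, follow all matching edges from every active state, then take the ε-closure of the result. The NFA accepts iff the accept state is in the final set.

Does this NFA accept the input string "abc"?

Answer: ACCEPT

Steps:
S₀ = ε-closure({0}) = {0,1,2,4}
'a' @ 1: {3,4,5,6,8}
'b' @ 2: {1,2,4,7,8,9}  ✓accept
'c' @ 3: {1,2,4,7,8,9}  ✓accept
final: {1,2,4,7,8,9}; accept 1 in set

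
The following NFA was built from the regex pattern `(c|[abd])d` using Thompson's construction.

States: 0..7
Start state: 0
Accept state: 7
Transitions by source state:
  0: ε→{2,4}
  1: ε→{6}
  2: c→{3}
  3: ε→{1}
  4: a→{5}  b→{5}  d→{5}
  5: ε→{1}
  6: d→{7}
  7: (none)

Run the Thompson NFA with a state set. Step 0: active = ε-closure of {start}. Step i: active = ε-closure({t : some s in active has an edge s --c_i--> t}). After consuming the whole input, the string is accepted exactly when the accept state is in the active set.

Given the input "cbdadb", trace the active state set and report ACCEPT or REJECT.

Answer: REJECT

Steps:
S₀ = ε-closure({0}) = {0,2,4}
'c' @ 1: {1,3,6}
'b' @ 2: {}  — no active states
rest 'dadb' ignored (set empty)
end set {} — state 7 not in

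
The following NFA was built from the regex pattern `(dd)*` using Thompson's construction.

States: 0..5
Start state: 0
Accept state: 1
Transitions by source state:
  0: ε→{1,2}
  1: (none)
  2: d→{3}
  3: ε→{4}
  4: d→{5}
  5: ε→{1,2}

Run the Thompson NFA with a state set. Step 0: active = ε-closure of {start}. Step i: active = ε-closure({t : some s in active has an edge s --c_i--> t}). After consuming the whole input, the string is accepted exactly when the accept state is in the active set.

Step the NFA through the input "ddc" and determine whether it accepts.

Answer: REJECT

Trace:
start: ε-closure({0}) = {0,1,2}
'd' @ 1: {3,4}
'd' @ 2: {1,2,5}  ✓accept
'c' @ 3: {}  — no active states
after full input: {}  (accept=1 not in)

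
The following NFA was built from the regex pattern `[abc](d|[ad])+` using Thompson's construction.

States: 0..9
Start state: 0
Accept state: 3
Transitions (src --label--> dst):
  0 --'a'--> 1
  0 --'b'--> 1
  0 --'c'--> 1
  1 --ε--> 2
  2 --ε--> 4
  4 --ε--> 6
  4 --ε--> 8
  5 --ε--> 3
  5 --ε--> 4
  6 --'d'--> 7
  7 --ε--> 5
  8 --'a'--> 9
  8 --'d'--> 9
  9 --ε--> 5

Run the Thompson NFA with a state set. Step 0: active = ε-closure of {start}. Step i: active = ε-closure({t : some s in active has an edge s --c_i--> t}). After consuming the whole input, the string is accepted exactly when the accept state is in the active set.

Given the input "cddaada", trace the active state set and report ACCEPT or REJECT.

Answer: ACCEPT

Derivation:
start: ε-closure({0}) = {0}
'c' @ 1: {1,2,4,6,8}
'd' @ 2: {3,4,5,6,7,8,9}  ✓accept
'd' @ 3: {3,4,5,6,7,8,9}  ✓accept
'a' @ 4: {3,4,5,6,8,9}  ✓accept
'a' @ 5: {3,4,5,6,8,9}  ✓accept
'd' @ 6: {3,4,5,6,7,8,9}  ✓accept
'a' @ 7: {3,4,5,6,8,9}  ✓accept
final: {3,4,5,6,8,9}; accept 3 in set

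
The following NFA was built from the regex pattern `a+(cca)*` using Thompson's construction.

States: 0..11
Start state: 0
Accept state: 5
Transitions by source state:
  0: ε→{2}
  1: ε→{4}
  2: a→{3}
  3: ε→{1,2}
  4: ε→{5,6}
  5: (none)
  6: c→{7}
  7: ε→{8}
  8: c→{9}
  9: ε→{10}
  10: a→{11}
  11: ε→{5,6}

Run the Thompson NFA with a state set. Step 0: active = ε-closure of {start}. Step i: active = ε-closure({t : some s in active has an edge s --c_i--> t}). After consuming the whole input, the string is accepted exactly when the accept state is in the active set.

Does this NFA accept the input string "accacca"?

Answer: ACCEPT

Derivation:
S₀ = ε-closure({0}) = {0,2}
'a' @ 1: {1,2,3,4,5,6}  ✓accept
'c' @ 2: {7,8}
'c' @ 3: {9,10}
'a' @ 4: {5,6,11}  ✓accept
'c' @ 5: {7,8}
'c' @ 6: {9,10}
'a' @ 7: {5,6,11}  ✓accept
after full input: {5,6,11}  (accept=5 in)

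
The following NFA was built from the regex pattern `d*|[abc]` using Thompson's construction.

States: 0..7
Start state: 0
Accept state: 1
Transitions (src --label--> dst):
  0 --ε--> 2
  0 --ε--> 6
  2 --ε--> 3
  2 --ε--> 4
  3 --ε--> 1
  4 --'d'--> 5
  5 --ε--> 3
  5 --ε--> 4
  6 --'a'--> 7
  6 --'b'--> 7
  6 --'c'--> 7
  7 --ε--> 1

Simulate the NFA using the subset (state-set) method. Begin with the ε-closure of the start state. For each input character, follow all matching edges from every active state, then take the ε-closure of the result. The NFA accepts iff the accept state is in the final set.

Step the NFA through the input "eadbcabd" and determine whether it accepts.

Answer: REJECT

Trace:
start: ε-closure({0}) = {0,1,2,3,4,6}
'e' @ 1: {}  — no active states
rest 'adbcabd' ignored (set empty)
final: {}; accept 1 not in set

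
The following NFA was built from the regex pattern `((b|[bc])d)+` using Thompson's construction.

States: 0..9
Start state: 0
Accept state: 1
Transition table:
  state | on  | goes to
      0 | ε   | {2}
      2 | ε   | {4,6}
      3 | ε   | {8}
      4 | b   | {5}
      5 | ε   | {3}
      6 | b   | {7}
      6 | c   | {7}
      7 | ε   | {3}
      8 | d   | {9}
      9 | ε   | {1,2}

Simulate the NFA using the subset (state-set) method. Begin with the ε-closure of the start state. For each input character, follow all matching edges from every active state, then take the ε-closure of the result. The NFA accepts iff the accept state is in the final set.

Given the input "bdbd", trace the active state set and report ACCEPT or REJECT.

S₀ = ε-closure({0}) = {0,2,4,6}
'b' @ 1: {3,5,7,8}
'd' @ 2: {1,2,4,6,9}  (accept∈set)
'b' @ 3: {3,5,7,8}
'd' @ 4: {1,2,4,6,9}  (accept∈set)
end set {1,2,4,6,9} — state 1 in

Answer: ACCEPT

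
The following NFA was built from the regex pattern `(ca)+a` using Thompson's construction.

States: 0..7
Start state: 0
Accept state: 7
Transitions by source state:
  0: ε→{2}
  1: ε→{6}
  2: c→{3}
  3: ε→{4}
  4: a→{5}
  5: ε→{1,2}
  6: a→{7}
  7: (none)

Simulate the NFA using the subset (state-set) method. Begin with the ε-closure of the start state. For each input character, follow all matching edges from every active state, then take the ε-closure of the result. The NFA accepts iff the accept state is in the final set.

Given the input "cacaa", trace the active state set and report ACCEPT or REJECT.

Answer: ACCEPT

Trace:
S₀ = ε-closure({0}) = {0,2}
'c' @ 1: {3,4}
'a' @ 2: {1,2,5,6}
'c' @ 3: {3,4}
'a' @ 4: {1,2,5,6}
'a' @ 5: {7}  ✓accept
end set {7} — state 7 in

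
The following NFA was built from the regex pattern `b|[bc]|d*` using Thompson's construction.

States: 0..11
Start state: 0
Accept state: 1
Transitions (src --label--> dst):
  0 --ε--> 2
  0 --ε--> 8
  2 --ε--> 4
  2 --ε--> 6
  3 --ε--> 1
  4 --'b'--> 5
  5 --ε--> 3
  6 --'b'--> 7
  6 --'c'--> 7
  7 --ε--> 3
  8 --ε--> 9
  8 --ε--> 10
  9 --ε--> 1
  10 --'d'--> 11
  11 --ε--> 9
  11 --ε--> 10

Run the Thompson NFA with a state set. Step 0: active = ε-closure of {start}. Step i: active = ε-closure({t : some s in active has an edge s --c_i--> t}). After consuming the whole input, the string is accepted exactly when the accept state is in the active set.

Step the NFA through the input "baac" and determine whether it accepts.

Answer: REJECT

Derivation:
initial (ε-close {0}): {0,1,2,4,6,8,9,10}
'b' @ 1: {1,3,5,7}  ✓accept
'a' @ 2: {}  — dead — no transitions
rest 'ac' ignored (set empty)
final: {}; accept 1 not in set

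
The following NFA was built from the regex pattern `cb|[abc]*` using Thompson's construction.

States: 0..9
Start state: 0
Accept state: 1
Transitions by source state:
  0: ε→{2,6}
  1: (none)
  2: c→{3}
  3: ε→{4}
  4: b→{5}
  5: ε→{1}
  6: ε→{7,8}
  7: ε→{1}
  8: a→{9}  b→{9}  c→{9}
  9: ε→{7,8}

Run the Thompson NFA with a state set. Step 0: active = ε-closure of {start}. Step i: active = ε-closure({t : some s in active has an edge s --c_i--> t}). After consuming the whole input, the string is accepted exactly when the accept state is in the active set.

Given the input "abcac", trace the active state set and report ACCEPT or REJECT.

Answer: ACCEPT

Derivation:
start: ε-closure({0}) = {0,1,2,6,7,8}
'a' @ 1: {1,7,8,9}  ✓accept
'b' @ 2: {1,7,8,9}  ✓accept
'c' @ 3: {1,7,8,9}  ✓accept
'a' @ 4: {1,7,8,9}  ✓accept
'c' @ 5: {1,7,8,9}  ✓accept
end set {1,7,8,9} — state 1 in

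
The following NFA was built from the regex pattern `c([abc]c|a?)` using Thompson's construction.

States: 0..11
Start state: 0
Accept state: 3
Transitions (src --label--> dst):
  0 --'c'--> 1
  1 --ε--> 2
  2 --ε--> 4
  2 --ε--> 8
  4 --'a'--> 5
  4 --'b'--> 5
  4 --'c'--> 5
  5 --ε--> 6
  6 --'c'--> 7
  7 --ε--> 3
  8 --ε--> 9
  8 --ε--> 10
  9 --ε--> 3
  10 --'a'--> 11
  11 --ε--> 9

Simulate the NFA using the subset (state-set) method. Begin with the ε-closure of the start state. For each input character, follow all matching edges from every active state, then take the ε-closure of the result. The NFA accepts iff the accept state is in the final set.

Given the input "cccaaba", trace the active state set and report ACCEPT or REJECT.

Answer: REJECT

Derivation:
initial (ε-close {0}): {0}
'c' @ 1: {1,2,3,4,8,9,10}  (accept∈set)
'c' @ 2: {5,6}
'c' @ 3: {3,7}  (accept∈set)
'a' @ 4: {}  — no active states
rest 'aba' ignored (set empty)
end set {} — state 3 not in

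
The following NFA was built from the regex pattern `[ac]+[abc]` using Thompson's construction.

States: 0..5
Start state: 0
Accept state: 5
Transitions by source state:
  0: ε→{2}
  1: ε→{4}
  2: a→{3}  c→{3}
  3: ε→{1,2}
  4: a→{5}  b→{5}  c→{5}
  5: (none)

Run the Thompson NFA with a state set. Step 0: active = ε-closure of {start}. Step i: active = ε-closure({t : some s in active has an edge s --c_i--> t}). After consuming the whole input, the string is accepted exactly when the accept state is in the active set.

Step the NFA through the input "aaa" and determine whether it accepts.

initial (ε-close {0}): {0,2}
'a' @ 1: {1,2,3,4}
'a' @ 2: {1,2,3,4,5}  ✓accept
'a' @ 3: {1,2,3,4,5}  ✓accept
end set {1,2,3,4,5} — state 5 in

Answer: ACCEPT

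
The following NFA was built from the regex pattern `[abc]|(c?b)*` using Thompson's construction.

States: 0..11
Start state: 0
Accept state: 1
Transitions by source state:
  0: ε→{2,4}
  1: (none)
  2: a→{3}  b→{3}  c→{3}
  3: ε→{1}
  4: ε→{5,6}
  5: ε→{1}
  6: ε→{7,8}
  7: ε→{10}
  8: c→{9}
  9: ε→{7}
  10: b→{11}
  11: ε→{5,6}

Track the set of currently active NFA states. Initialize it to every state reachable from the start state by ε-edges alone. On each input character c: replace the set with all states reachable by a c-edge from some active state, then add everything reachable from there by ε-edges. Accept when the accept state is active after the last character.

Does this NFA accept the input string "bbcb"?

initial (ε-close {0}): {0,1,2,4,5,6,7,8,10}
'b' @ 1: {1,3,5,6,7,8,10,11}  (accept∈set)
'b' @ 2: {1,5,6,7,8,10,11}  (accept∈set)
'c' @ 3: {7,9,10}
'b' @ 4: {1,5,6,7,8,10,11}  (accept∈set)
end set {1,5,6,7,8,10,11} — state 1 in

Answer: ACCEPT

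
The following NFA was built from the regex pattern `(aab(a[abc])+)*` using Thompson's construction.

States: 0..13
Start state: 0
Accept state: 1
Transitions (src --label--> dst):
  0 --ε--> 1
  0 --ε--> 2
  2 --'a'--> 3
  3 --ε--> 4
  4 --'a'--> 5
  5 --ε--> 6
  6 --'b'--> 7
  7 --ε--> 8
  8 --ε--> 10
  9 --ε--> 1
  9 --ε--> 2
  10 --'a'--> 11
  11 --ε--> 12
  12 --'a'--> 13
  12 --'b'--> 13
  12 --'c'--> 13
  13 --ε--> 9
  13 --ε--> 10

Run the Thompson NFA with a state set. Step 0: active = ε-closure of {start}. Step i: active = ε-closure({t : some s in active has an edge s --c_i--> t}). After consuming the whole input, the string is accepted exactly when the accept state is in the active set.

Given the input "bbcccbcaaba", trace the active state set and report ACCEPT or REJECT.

initial (ε-close {0}): {0,1,2}
'b' @ 1: {}  — no active states
rest 'bcccbcaaba' ignored (set empty)
final: {}; accept 1 not in set

Answer: REJECT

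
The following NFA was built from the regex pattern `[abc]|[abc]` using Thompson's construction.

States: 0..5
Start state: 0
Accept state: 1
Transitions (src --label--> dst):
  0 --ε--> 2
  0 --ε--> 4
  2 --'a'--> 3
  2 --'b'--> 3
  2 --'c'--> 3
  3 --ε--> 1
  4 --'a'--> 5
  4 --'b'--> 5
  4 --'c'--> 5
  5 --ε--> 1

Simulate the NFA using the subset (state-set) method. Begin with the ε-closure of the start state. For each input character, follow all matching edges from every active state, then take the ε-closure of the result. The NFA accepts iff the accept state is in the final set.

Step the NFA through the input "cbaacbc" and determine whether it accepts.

initial (ε-close {0}): {0,2,4}
'c' @ 1: {1,3,5}  [accepting]
'b' @ 2: {}  — dead — no transitions
rest 'aacbc' ignored (set empty)
after full input: {}  (accept=1 not in)

Answer: REJECT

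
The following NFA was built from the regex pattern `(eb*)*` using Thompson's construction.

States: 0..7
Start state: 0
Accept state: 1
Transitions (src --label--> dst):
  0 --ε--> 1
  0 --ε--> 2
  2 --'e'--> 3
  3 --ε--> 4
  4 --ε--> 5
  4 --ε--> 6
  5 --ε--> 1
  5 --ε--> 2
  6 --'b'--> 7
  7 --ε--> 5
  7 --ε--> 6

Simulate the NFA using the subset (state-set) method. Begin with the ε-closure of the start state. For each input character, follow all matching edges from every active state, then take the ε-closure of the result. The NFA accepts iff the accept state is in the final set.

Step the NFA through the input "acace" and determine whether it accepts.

initial (ε-close {0}): {0,1,2}
'a' @ 1: {}  — state set empty
rest 'cace' ignored (set empty)
final: {}; accept 1 not in set

Answer: REJECT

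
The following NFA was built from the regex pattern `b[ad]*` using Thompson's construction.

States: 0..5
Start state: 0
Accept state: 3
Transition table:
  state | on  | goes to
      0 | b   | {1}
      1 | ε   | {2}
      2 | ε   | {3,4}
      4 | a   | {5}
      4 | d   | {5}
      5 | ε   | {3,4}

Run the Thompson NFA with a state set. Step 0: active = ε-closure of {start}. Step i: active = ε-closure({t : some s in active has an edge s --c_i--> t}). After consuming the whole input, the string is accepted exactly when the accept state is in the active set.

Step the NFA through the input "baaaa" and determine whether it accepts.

initial (ε-close {0}): {0}
'b' @ 1: {1,2,3,4}  (accept∈set)
'a' @ 2: {3,4,5}  (accept∈set)
'a' @ 3: {3,4,5}  (accept∈set)
'a' @ 4: {3,4,5}  (accept∈set)
'a' @ 5: {3,4,5}  (accept∈set)
final: {3,4,5}; accept 3 in set

Answer: ACCEPT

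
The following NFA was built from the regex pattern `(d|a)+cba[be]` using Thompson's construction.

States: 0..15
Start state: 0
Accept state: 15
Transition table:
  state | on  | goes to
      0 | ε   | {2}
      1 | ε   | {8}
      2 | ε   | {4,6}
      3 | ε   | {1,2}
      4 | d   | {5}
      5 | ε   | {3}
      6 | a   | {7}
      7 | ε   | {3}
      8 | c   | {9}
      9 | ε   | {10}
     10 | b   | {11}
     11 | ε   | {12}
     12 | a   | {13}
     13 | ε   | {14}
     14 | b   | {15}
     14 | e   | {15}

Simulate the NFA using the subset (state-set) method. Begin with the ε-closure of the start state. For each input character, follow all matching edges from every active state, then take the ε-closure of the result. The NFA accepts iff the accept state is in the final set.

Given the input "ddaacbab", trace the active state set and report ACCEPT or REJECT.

Answer: ACCEPT

Steps:
start: ε-closure({0}) = {0,2,4,6}
'd' @ 1: {1,2,3,4,5,6,8}
'd' @ 2: {1,2,3,4,5,6,8}
'a' @ 3: {1,2,3,4,6,7,8}
'a' @ 4: {1,2,3,4,6,7,8}
'c' @ 5: {9,10}
'b' @ 6: {11,12}
'a' @ 7: {13,14}
'b' @ 8: {15}  (accept∈set)
final: {15}; accept 15 in set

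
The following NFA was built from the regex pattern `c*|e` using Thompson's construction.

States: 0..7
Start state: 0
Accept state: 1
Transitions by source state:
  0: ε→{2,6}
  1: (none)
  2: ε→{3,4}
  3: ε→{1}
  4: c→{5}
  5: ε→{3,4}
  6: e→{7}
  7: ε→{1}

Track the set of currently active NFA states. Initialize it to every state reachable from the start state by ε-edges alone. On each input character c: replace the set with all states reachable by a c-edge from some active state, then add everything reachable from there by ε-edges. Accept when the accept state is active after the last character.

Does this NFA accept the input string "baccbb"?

Answer: REJECT

Trace:
S₀ = ε-closure({0}) = {0,1,2,3,4,6}
'b' @ 1: {}  — dead — no transitions
rest 'accbb' ignored (set empty)
after full input: {}  (accept=1 not in)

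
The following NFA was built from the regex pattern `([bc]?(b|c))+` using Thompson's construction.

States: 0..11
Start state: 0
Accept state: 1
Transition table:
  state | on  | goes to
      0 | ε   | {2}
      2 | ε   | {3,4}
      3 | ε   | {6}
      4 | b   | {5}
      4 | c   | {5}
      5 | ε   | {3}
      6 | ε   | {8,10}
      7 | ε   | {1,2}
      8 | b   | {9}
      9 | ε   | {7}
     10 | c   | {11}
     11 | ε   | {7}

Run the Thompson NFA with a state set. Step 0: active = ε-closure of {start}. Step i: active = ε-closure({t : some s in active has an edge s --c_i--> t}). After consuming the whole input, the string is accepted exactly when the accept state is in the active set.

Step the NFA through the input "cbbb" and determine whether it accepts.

Answer: ACCEPT

Steps:
S₀ = ε-closure({0}) = {0,2,3,4,6,8,10}
'c' @ 1: {1,2,3,4,5,6,7,8,10,11}  [accepting]
'b' @ 2: {1,2,3,4,5,6,7,8,9,10}  [accepting]
'b' @ 3: {1,2,3,4,5,6,7,8,9,10}  [accepting]
'b' @ 4: {1,2,3,4,5,6,7,8,9,10}  [accepting]
after full input: {1,2,3,4,5,6,7,8,9,10}  (accept=1 in)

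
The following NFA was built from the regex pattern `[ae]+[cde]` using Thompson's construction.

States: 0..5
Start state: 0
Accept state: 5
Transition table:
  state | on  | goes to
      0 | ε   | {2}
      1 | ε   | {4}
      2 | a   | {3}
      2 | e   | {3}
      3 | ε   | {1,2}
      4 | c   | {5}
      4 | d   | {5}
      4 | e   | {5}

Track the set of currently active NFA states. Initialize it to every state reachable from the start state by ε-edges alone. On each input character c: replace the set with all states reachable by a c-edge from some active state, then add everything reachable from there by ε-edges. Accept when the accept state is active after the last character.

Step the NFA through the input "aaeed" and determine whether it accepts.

S₀ = ε-closure({0}) = {0,2}
'a' @ 1: {1,2,3,4}
'a' @ 2: {1,2,3,4}
'e' @ 3: {1,2,3,4,5}  (accept∈set)
'e' @ 4: {1,2,3,4,5}  (accept∈set)
'd' @ 5: {5}  (accept∈set)
after full input: {5}  (accept=5 in)

Answer: ACCEPT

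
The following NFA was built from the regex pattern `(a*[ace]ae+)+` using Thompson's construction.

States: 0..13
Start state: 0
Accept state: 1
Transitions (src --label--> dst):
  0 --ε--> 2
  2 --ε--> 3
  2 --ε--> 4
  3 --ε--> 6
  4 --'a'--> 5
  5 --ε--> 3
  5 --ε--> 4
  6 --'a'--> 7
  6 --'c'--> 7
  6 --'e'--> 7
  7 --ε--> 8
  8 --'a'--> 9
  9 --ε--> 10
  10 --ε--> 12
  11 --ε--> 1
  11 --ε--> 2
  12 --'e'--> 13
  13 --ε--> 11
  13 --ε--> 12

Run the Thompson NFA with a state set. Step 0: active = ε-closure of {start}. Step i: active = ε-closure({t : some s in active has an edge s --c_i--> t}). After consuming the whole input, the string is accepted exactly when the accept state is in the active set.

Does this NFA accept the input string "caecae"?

Answer: ACCEPT

Trace:
S₀ = ε-closure({0}) = {0,2,3,4,6}
'c' @ 1: {7,8}
'a' @ 2: {9,10,12}
'e' @ 3: {1,2,3,4,6,11,12,13}  (accept∈set)
'c' @ 4: {7,8}
'a' @ 5: {9,10,12}
'e' @ 6: {1,2,3,4,6,11,12,13}  (accept∈set)
end set {1,2,3,4,6,11,12,13} — state 1 in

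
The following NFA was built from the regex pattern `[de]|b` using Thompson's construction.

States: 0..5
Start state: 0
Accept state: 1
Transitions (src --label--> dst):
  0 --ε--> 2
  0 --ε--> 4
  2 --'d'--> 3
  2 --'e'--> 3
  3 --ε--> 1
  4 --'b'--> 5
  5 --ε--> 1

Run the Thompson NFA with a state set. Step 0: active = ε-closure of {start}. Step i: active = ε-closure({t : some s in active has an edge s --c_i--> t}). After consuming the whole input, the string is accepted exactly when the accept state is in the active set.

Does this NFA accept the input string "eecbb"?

Answer: REJECT

Derivation:
S₀ = ε-closure({0}) = {0,2,4}
'e' @ 1: {1,3}  [accepting]
'e' @ 2: {}  — no active states
rest 'cbb' ignored (set empty)
final: {}; accept 1 not in set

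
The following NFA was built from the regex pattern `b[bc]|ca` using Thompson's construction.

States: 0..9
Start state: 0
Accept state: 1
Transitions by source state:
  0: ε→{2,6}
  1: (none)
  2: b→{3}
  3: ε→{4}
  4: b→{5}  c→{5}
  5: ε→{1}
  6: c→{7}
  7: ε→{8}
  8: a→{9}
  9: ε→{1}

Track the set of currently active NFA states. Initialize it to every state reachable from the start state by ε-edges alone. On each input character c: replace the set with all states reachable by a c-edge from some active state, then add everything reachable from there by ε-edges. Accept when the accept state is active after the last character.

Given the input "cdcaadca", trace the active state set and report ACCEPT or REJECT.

Answer: REJECT

Steps:
S₀ = ε-closure({0}) = {0,2,6}
'c' @ 1: {7,8}
'd' @ 2: {}  — dead — no transitions
rest 'caadca' ignored (set empty)
final: {}; accept 1 not in set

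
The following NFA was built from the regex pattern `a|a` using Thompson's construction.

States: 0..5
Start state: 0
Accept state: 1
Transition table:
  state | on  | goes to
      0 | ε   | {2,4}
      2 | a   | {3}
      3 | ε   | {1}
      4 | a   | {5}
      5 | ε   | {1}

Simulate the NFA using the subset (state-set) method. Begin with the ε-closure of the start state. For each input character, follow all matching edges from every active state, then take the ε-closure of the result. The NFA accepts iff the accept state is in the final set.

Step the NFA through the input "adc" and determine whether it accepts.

start: ε-closure({0}) = {0,2,4}
'a' @ 1: {1,3,5}  ✓accept
'd' @ 2: {}  — dead — no transitions
rest 'c' ignored (set empty)
end set {} — state 1 not in

Answer: REJECT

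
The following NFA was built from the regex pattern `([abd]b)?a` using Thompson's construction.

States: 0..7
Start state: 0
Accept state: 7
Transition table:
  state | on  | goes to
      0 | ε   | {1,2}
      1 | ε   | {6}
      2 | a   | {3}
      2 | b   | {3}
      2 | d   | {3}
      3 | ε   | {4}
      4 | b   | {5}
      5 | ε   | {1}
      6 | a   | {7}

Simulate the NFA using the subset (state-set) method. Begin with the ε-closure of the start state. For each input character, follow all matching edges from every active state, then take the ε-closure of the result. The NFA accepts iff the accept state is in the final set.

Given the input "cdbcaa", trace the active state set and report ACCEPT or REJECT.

Answer: REJECT

Derivation:
S₀ = ε-closure({0}) = {0,1,2,6}
'c' @ 1: {}  — dead — no transitions
rest 'dbcaa' ignored (set empty)
end set {} — state 7 not in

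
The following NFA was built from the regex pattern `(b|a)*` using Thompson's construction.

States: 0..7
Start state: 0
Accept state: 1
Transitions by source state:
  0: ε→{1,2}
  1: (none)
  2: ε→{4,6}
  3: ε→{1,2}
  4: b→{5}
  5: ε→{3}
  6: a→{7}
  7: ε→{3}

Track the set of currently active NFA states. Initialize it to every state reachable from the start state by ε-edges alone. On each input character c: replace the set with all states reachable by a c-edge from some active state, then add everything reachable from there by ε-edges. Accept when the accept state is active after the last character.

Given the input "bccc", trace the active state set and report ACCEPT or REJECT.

Answer: REJECT

Trace:
start: ε-closure({0}) = {0,1,2,4,6}
'b' @ 1: {1,2,3,4,5,6}  [accepting]
'c' @ 2: {}  — state set empty
rest 'cc' ignored (set empty)
final: {}; accept 1 not in set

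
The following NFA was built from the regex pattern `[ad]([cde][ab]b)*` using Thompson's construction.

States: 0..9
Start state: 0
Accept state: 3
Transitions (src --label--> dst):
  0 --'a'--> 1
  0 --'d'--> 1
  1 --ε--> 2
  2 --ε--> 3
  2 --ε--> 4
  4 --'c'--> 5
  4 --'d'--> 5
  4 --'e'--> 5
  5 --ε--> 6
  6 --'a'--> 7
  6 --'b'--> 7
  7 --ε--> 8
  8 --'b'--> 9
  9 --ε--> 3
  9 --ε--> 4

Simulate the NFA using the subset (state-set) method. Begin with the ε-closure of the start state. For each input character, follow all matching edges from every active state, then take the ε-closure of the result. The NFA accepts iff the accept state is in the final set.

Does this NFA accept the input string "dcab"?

Answer: ACCEPT

Trace:
S₀ = ε-closure({0}) = {0}
'd' @ 1: {1,2,3,4}  [accepting]
'c' @ 2: {5,6}
'a' @ 3: {7,8}
'b' @ 4: {3,4,9}  [accepting]
after full input: {3,4,9}  (accept=3 in)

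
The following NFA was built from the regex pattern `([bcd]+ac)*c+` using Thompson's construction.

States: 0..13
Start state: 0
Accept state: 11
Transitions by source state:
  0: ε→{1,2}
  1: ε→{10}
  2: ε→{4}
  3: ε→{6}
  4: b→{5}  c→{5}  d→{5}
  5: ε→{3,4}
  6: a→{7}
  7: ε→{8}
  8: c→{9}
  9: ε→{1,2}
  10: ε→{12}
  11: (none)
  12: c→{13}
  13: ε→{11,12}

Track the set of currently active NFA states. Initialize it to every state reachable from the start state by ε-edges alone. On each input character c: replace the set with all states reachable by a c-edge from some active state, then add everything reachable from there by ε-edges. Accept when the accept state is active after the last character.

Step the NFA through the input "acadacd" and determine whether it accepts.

Answer: REJECT

Derivation:
start: ε-closure({0}) = {0,1,2,4,10,12}
'a' @ 1: {}  — no active states
rest 'cadacd' ignored (set empty)
end set {} — state 11 not in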